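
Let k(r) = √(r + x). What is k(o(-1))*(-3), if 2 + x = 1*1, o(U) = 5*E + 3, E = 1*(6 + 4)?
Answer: -6*√13 ≈ -21.633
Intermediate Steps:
E = 10 (E = 1*10 = 10)
o(U) = 53 (o(U) = 5*10 + 3 = 50 + 3 = 53)
x = -1 (x = -2 + 1*1 = -2 + 1 = -1)
k(r) = √(-1 + r) (k(r) = √(r - 1) = √(-1 + r))
k(o(-1))*(-3) = √(-1 + 53)*(-3) = √52*(-3) = (2*√13)*(-3) = -6*√13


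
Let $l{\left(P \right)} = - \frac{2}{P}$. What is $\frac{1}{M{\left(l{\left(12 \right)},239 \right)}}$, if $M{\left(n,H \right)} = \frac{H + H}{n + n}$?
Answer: $- \frac{1}{1434} \approx -0.00069735$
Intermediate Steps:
$M{\left(n,H \right)} = \frac{H}{n}$ ($M{\left(n,H \right)} = \frac{2 H}{2 n} = 2 H \frac{1}{2 n} = \frac{H}{n}$)
$\frac{1}{M{\left(l{\left(12 \right)},239 \right)}} = \frac{1}{239 \frac{1}{\left(-2\right) \frac{1}{12}}} = \frac{1}{239 \frac{1}{- \frac{1}{6}}} = \frac{1}{239 \left(-6\right)} = \frac{1}{-1434} = - \frac{1}{1434}$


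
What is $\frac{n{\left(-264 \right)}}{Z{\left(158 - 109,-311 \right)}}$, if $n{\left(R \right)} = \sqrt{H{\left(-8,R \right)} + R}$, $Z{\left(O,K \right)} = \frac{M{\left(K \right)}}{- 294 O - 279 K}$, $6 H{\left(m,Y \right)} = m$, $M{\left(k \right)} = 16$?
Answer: $\frac{24121 i \sqrt{597}}{8} \approx 73670.0 i$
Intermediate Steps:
$H{\left(m,Y \right)} = \frac{m}{6}$
$Z{\left(O,K \right)} = \frac{16}{- 294 O - 279 K}$
$n{\left(R \right)} = \sqrt{- \frac{4}{3} + R}$ ($n{\left(R \right)} = \sqrt{\frac{1}{6} \left(-8\right) + R} = \sqrt{- \frac{4}{3} + R}$)
$\frac{n{\left(-264 \right)}}{Z{\left(158 - 109,-311 \right)}} = \frac{\frac{1}{3} \sqrt{-12 + 9 \left(-264\right)}}{\left(-16\right) \frac{1}{279 \left(-311\right) + 294 \left(158 - 109\right)}} = \frac{\frac{1}{3} \sqrt{-12 - 2376}}{\left(-16\right) \frac{1}{-86769 + 294 \cdot 49}} = \frac{\frac{1}{3} \sqrt{-2388}}{\left(-16\right) \frac{1}{-86769 + 14406}} = \frac{\frac{1}{3} \cdot 2 i \sqrt{597}}{\left(-16\right) \frac{1}{-72363}} = \frac{\frac{2}{3} i \sqrt{597}}{\left(-16\right) \left(- \frac{1}{72363}\right)} = \frac{\frac{2}{3} i \sqrt{597}}{\frac{16}{72363}} = \frac{2 i \sqrt{597}}{3} \cdot \frac{72363}{16} = \frac{24121 i \sqrt{597}}{8}$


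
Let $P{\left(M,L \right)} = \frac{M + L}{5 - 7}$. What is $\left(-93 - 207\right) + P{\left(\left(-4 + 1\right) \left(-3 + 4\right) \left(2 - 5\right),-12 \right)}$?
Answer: $- \frac{597}{2} \approx -298.5$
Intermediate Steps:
$P{\left(M,L \right)} = - \frac{L}{2} - \frac{M}{2}$ ($P{\left(M,L \right)} = \frac{L + M}{-2} = \left(L + M\right) \left(- \frac{1}{2}\right) = - \frac{L}{2} - \frac{M}{2}$)
$\left(-93 - 207\right) + P{\left(\left(-4 + 1\right) \left(-3 + 4\right) \left(2 - 5\right),-12 \right)} = \left(-93 - 207\right) - \left(-6 + \frac{\left(-4 + 1\right) \left(-3 + 4\right) \left(2 - 5\right)}{2}\right) = -300 + \left(6 - \frac{\left(-3\right) 1 \left(-3\right)}{2}\right) = -300 + \left(6 - \frac{\left(-3\right) \left(-3\right)}{2}\right) = -300 + \left(6 - \frac{9}{2}\right) = -300 + \frac{3}{2} = - \frac{597}{2}$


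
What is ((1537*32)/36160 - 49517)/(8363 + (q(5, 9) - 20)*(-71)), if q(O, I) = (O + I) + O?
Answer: -55952673/9530420 ≈ -5.8710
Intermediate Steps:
q(O, I) = I + 2*O (q(O, I) = (I + O) + O = I + 2*O)
((1537*32)/36160 - 49517)/(8363 + (q(5, 9) - 20)*(-71)) = ((1537*32)/36160 - 49517)/(8363 + ((9 + 2*5) - 20)*(-71)) = (49184*(1/36160) - 49517)/(8363 + ((9 + 10) - 20)*(-71)) = (1537/1130 - 49517)/(8363 + (19 - 20)*(-71)) = -55952673/(1130*(8363 - 1*(-71))) = -55952673/(1130*(8363 + 71)) = -55952673/1130/8434 = -55952673/1130*1/8434 = -55952673/9530420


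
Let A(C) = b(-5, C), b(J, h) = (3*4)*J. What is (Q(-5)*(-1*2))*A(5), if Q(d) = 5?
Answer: 600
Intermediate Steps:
b(J, h) = 12*J
A(C) = -60 (A(C) = 12*(-5) = -60)
(Q(-5)*(-1*2))*A(5) = (5*(-1*2))*(-60) = (5*(-2))*(-60) = -10*(-60) = 600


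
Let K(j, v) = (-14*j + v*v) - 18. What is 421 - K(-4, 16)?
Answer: 127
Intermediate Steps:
K(j, v) = -18 + v² - 14*j (K(j, v) = (-14*j + v²) - 18 = (v² - 14*j) - 18 = -18 + v² - 14*j)
421 - K(-4, 16) = 421 - (-18 + 16² - 14*(-4)) = 421 - (-18 + 256 + 56) = 421 - 1*294 = 421 - 294 = 127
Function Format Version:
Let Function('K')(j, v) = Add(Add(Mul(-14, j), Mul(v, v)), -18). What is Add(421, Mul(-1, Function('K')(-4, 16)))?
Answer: 127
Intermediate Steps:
Function('K')(j, v) = Add(-18, Pow(v, 2), Mul(-14, j)) (Function('K')(j, v) = Add(Add(Mul(-14, j), Pow(v, 2)), -18) = Add(Add(Pow(v, 2), Mul(-14, j)), -18) = Add(-18, Pow(v, 2), Mul(-14, j)))
Add(421, Mul(-1, Function('K')(-4, 16))) = Add(421, Mul(-1, Add(-18, Pow(16, 2), Mul(-14, -4)))) = Add(421, Mul(-1, Add(-18, 256, 56))) = Add(421, Mul(-1, 294)) = Add(421, -294) = 127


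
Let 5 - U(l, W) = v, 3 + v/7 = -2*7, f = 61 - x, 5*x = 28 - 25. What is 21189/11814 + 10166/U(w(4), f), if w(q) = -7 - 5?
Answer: 5113690/61039 ≈ 83.777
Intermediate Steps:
x = ⅗ (x = (28 - 25)/5 = (⅕)*3 = ⅗ ≈ 0.60000)
f = 302/5 (f = 61 - 1*⅗ = 61 - ⅗ = 302/5 ≈ 60.400)
w(q) = -12
v = -119 (v = -21 + 7*(-2*7) = -21 + 7*(-14) = -21 - 98 = -119)
U(l, W) = 124 (U(l, W) = 5 - 1*(-119) = 5 + 119 = 124)
21189/11814 + 10166/U(w(4), f) = 21189/11814 + 10166/124 = 21189*(1/11814) + 10166*(1/124) = 7063/3938 + 5083/62 = 5113690/61039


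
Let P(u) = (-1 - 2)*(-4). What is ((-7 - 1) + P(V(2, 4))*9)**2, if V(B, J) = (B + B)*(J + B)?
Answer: 10000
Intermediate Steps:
V(B, J) = 2*B*(B + J) (V(B, J) = (2*B)*(B + J) = 2*B*(B + J))
P(u) = 12 (P(u) = -3*(-4) = 12)
((-7 - 1) + P(V(2, 4))*9)**2 = ((-7 - 1) + 12*9)**2 = (-8 + 108)**2 = 100**2 = 10000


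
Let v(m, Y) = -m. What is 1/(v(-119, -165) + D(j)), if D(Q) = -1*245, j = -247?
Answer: -1/126 ≈ -0.0079365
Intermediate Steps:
D(Q) = -245
1/(v(-119, -165) + D(j)) = 1/(-1*(-119) - 245) = 1/(119 - 245) = 1/(-126) = -1/126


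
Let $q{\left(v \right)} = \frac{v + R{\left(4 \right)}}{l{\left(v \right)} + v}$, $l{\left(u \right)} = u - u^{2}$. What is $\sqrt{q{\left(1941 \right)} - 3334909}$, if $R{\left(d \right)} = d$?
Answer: $\frac{2 i \sqrt{11809477565016287541}}{3763599} \approx 1826.2 i$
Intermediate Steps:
$q{\left(v \right)} = \frac{4 + v}{v + v \left(1 - v\right)}$ ($q{\left(v \right)} = \frac{v + 4}{v \left(1 - v\right) + v} = \frac{4 + v}{v + v \left(1 - v\right)}$)
$\sqrt{q{\left(1941 \right)} - 3334909} = \sqrt{\frac{-4 - 1941}{1941 \left(-2 + 1941\right)} - 3334909} = \sqrt{\frac{-4 - 1941}{1941 \cdot 1939} - 3334909} = \sqrt{\frac{1}{1941} \cdot \frac{1}{1939} \left(-1945\right) - 3334909} = \sqrt{- \frac{1945}{3763599} - 3334909} = \sqrt{- \frac{12551260179436}{3763599}} = \frac{2 i \sqrt{11809477565016287541}}{3763599}$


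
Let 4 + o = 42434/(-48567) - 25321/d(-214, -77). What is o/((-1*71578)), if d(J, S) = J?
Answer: -1179110779/743934347364 ≈ -0.0015850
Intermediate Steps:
o = 1179110779/10393338 (o = -4 + (42434/(-48567) - 25321/(-214)) = -4 + (42434*(-1/48567) - 25321*(-1/214)) = -4 + (-42434/48567 + 25321/214) = -4 + 1220684131/10393338 = 1179110779/10393338 ≈ 113.45)
o/((-1*71578)) = 1179110779/(10393338*((-1*71578))) = (1179110779/10393338)/(-71578) = (1179110779/10393338)*(-1/71578) = -1179110779/743934347364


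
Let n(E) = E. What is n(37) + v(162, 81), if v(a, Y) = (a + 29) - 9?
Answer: 219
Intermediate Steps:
v(a, Y) = 20 + a (v(a, Y) = (29 + a) - 9 = 20 + a)
n(37) + v(162, 81) = 37 + (20 + 162) = 37 + 182 = 219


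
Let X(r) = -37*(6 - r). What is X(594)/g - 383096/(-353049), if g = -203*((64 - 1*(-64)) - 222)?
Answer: 1070797994/481205787 ≈ 2.2252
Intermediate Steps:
X(r) = -222 + 37*r
g = 19082 (g = -203*((64 + 64) - 222) = -203*(128 - 222) = -203*(-94) = 19082)
X(594)/g - 383096/(-353049) = (-222 + 37*594)/19082 - 383096/(-353049) = (-222 + 21978)*(1/19082) - 383096*(-1/353049) = 21756*(1/19082) + 383096/353049 = 1554/1363 + 383096/353049 = 1070797994/481205787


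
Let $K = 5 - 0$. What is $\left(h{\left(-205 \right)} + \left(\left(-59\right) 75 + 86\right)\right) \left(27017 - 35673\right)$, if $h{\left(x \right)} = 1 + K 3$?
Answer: $37419888$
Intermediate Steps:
$K = 5$ ($K = 5 + 0 = 5$)
$h{\left(x \right)} = 16$ ($h{\left(x \right)} = 1 + 5 \cdot 3 = 1 + 15 = 16$)
$\left(h{\left(-205 \right)} + \left(\left(-59\right) 75 + 86\right)\right) \left(27017 - 35673\right) = \left(16 + \left(\left(-59\right) 75 + 86\right)\right) \left(27017 - 35673\right) = \left(16 + \left(-4425 + 86\right)\right) \left(-8656\right) = \left(16 - 4339\right) \left(-8656\right) = \left(-4323\right) \left(-8656\right) = 37419888$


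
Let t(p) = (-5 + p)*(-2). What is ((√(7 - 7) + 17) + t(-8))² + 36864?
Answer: 38713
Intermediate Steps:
t(p) = 10 - 2*p
((√(7 - 7) + 17) + t(-8))² + 36864 = ((√(7 - 7) + 17) + (10 - 2*(-8)))² + 36864 = ((√0 + 17) + (10 + 16))² + 36864 = ((0 + 17) + 26)² + 36864 = (17 + 26)² + 36864 = 43² + 36864 = 1849 + 36864 = 38713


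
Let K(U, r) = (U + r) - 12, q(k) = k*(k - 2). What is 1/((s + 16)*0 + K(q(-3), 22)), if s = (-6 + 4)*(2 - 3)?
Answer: 1/25 ≈ 0.040000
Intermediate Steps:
q(k) = k*(-2 + k)
s = 2 (s = -2*(-1) = 2)
K(U, r) = -12 + U + r
1/((s + 16)*0 + K(q(-3), 22)) = 1/((2 + 16)*0 + (-12 - 3*(-2 - 3) + 22)) = 1/(18*0 + (-12 - 3*(-5) + 22)) = 1/(0 + (-12 + 15 + 22)) = 1/(0 + 25) = 1/25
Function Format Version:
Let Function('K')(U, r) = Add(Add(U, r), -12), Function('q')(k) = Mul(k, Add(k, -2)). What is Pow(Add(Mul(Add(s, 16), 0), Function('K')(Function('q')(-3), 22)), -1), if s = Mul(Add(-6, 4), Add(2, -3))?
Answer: Rational(1, 25) ≈ 0.040000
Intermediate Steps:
Function('q')(k) = Mul(k, Add(-2, k))
s = 2 (s = Mul(-2, -1) = 2)
Function('K')(U, r) = Add(-12, U, r)
Pow(Add(Mul(Add(s, 16), 0), Function('K')(Function('q')(-3), 22)), -1) = Pow(Add(Mul(Add(2, 16), 0), Add(-12, Mul(-3, Add(-2, -3)), 22)), -1) = Pow(Add(Mul(18, 0), Add(-12, Mul(-3, -5), 22)), -1) = Pow(Add(0, Add(-12, 15, 22)), -1) = Pow(Add(0, 25), -1) = Pow(25, -1) = Rational(1, 25)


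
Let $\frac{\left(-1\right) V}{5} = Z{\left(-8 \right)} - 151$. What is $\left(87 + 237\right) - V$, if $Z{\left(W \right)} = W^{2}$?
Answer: $-111$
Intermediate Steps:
$V = 435$ ($V = - 5 \left(\left(-8\right)^{2} - 151\right) = - 5 \left(64 - 151\right) = \left(-5\right) \left(-87\right) = 435$)
$\left(87 + 237\right) - V = \left(87 + 237\right) - 435 = 324 - 435 = -111$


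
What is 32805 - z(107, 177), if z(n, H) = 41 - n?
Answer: 32871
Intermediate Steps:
32805 - z(107, 177) = 32805 - (41 - 1*107) = 32805 - (41 - 107) = 32805 - 1*(-66) = 32805 + 66 = 32871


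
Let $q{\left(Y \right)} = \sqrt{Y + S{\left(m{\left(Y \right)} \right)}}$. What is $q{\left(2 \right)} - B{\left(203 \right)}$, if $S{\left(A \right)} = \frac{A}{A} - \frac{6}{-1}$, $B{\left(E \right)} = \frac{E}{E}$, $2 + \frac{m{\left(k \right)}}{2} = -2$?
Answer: $2$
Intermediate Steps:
$m{\left(k \right)} = -8$ ($m{\left(k \right)} = -4 + 2 \left(-2\right) = -4 - 4 = -8$)
$B{\left(E \right)} = 1$
$S{\left(A \right)} = 7$ ($S{\left(A \right)} = 1 - -6 = 1 + 6 = 7$)
$q{\left(Y \right)} = \sqrt{7 + Y}$ ($q{\left(Y \right)} = \sqrt{Y + 7} = \sqrt{7 + Y}$)
$q{\left(2 \right)} - B{\left(203 \right)} = \sqrt{7 + 2} - 1 = \sqrt{9} - 1 = 3 - 1 = 2$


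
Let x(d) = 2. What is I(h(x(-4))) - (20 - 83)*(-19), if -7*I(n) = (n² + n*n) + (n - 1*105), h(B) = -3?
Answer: -8289/7 ≈ -1184.1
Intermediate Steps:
I(n) = 15 - 2*n²/7 - n/7 (I(n) = -((n² + n*n) + (n - 1*105))/7 = -((n² + n²) + (n - 105))/7 = -(2*n² + (-105 + n))/7 = -(-105 + n + 2*n²)/7 = 15 - 2*n²/7 - n/7)
I(h(x(-4))) - (20 - 83)*(-19) = (15 - 2/7*(-3)² - ⅐*(-3)) - (20 - 83)*(-19) = (15 - 2/7*9 + 3/7) - (-63)*(-19) = (15 - 18/7 + 3/7) - 1*1197 = 90/7 - 1197 = -8289/7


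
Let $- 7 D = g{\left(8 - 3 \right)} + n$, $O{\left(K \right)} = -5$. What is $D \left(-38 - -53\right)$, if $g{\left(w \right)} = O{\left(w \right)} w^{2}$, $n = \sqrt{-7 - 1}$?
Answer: $\frac{1875}{7} - \frac{30 i \sqrt{2}}{7} \approx 267.86 - 6.0609 i$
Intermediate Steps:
$n = 2 i \sqrt{2}$ ($n = \sqrt{-8} = 2 i \sqrt{2} \approx 2.8284 i$)
$g{\left(w \right)} = - 5 w^{2}$
$D = \frac{125}{7} - \frac{2 i \sqrt{2}}{7}$ ($D = - \frac{- 5 \left(8 - 3\right)^{2} + 2 i \sqrt{2}}{7} = - \frac{- 5 \cdot 5^{2} + 2 i \sqrt{2}}{7} = - \frac{\left(-5\right) 25 + 2 i \sqrt{2}}{7} = - \frac{-125 + 2 i \sqrt{2}}{7} = \frac{125}{7} - \frac{2 i \sqrt{2}}{7} \approx 17.857 - 0.40406 i$)
$D \left(-38 - -53\right) = \left(\frac{125}{7} - \frac{2 i \sqrt{2}}{7}\right) \left(-38 - -53\right) = \left(\frac{125}{7} - \frac{2 i \sqrt{2}}{7}\right) \left(-38 + 53\right) = \left(\frac{125}{7} - \frac{2 i \sqrt{2}}{7}\right) 15 = \frac{1875}{7} - \frac{30 i \sqrt{2}}{7}$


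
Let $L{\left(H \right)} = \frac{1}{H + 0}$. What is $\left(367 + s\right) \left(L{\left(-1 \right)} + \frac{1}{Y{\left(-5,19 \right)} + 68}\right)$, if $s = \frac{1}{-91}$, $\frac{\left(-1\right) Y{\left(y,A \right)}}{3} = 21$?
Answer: $- \frac{133584}{455} \approx -293.59$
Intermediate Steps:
$Y{\left(y,A \right)} = -63$ ($Y{\left(y,A \right)} = \left(-3\right) 21 = -63$)
$L{\left(H \right)} = \frac{1}{H}$
$s = - \frac{1}{91} \approx -0.010989$
$\left(367 + s\right) \left(L{\left(-1 \right)} + \frac{1}{Y{\left(-5,19 \right)} + 68}\right) = \left(367 - \frac{1}{91}\right) \left(\frac{1}{-1} + \frac{1}{-63 + 68}\right) = \frac{33396 \left(-1 + \frac{1}{5}\right)}{91} = \frac{33396}{91} \left(- \frac{4}{5}\right) = - \frac{133584}{455}$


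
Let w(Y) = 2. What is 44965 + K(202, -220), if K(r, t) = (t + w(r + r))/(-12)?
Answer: 269899/6 ≈ 44983.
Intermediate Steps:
K(r, t) = -⅙ - t/12 (K(r, t) = (t + 2)/(-12) = (2 + t)*(-1/12) = -⅙ - t/12)
44965 + K(202, -220) = 44965 + (-⅙ - 1/12*(-220)) = 44965 + (-⅙ + 55/3) = 44965 + 109/6 = 269899/6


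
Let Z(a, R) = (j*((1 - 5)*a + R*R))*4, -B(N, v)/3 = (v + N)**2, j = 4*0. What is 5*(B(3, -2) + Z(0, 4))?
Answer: -15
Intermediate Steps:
j = 0
B(N, v) = -3*(N + v)**2 (B(N, v) = -3*(v + N)**2 = -3*(N + v)**2)
Z(a, R) = 0 (Z(a, R) = (0*((1 - 5)*a + R*R))*4 = (0*(-4*a + R**2))*4 = (0*(R**2 - 4*a))*4 = 0*4 = 0)
5*(B(3, -2) + Z(0, 4)) = 5*(-3*(3 - 2)**2 + 0) = 5*(-3*1**2 + 0) = 5*(-3*1 + 0) = 5*(-3 + 0) = 5*(-3) = -15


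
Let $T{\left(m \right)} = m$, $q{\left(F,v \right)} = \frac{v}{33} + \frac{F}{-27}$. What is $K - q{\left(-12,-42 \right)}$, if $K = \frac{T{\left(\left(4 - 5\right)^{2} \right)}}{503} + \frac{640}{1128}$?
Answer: $\frac{3271135}{2340459} \approx 1.3976$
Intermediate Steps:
$q{\left(F,v \right)} = - \frac{F}{27} + \frac{v}{33}$ ($q{\left(F,v \right)} = v \frac{1}{33} + F \left(- \frac{1}{27}\right) = \frac{v}{33} - \frac{F}{27} = - \frac{F}{27} + \frac{v}{33}$)
$K = \frac{40381}{70923}$ ($K = \frac{\left(4 - 5\right)^{2}}{503} + \frac{640}{1128} = \left(-1\right)^{2} \cdot \frac{1}{503} + 640 \cdot \frac{1}{1128} = 1 \cdot \frac{1}{503} + \frac{80}{141} = \frac{1}{503} + \frac{80}{141} = \frac{40381}{70923} \approx 0.56936$)
$K - q{\left(-12,-42 \right)} = \frac{40381}{70923} - \left(\left(- \frac{1}{27}\right) \left(-12\right) + \frac{1}{33} \left(-42\right)\right) = \frac{40381}{70923} - \left(\frac{4}{9} - \frac{14}{11}\right) = \frac{40381}{70923} - - \frac{82}{99} = \frac{40381}{70923} + \frac{82}{99} = \frac{3271135}{2340459}$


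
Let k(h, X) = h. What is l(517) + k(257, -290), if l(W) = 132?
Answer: 389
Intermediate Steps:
l(517) + k(257, -290) = 132 + 257 = 389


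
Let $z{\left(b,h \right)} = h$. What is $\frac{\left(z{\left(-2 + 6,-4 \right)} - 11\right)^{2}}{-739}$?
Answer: $- \frac{225}{739} \approx -0.30447$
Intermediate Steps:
$\frac{\left(z{\left(-2 + 6,-4 \right)} - 11\right)^{2}}{-739} = \frac{\left(-4 - 11\right)^{2}}{-739} = \left(-15\right)^{2} \left(- \frac{1}{739}\right) = 225 \left(- \frac{1}{739}\right) = - \frac{225}{739}$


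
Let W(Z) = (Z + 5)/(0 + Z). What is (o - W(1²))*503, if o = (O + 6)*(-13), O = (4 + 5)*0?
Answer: -42252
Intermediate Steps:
O = 0 (O = 9*0 = 0)
W(Z) = (5 + Z)/Z
o = -78 (o = (0 + 6)*(-13) = 6*(-13) = -78)
(o - W(1²))*503 = (-78 - (5 + 1²)/(1²))*503 = (-78 - (5 + 1)/1)*503 = (-78 - 6)*503 = -84*503 = -42252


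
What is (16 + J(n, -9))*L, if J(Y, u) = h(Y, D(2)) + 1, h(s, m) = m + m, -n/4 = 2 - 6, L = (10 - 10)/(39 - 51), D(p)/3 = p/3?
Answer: 0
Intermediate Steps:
D(p) = p (D(p) = 3*(p/3) = p)
L = 0 (L = 0/(-12) = 0*(-1/12) = 0)
n = 16 (n = -4*(2 - 6) = -4*(-4) = 16)
h(s, m) = 2*m
J(Y, u) = 5 (J(Y, u) = 2*2 + 1 = 4 + 1 = 5)
(16 + J(n, -9))*L = (16 + 5)*0 = 21*0 = 0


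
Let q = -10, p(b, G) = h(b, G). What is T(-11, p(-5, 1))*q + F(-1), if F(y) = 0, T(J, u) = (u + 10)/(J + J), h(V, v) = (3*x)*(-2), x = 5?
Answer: -100/11 ≈ -9.0909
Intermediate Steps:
h(V, v) = -30 (h(V, v) = (3*5)*(-2) = 15*(-2) = -30)
p(b, G) = -30
T(J, u) = (10 + u)/(2*J) (T(J, u) = (10 + u)/((2*J)) = (10 + u)*(1/(2*J)) = (10 + u)/(2*J))
T(-11, p(-5, 1))*q + F(-1) = ((½)*(10 - 30)/(-11))*(-10) + 0 = ((½)*(-1/11)*(-20))*(-10) + 0 = (10/11)*(-10) + 0 = -100/11 + 0 = -100/11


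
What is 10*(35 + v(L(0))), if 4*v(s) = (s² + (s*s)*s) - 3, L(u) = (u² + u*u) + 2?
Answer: 745/2 ≈ 372.50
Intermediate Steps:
L(u) = 2 + 2*u² (L(u) = (u² + u²) + 2 = 2*u² + 2 = 2 + 2*u²)
v(s) = -¾ + s²/4 + s³/4 (v(s) = ((s² + (s*s)*s) - 3)/4 = ((s² + s²*s) - 3)/4 = ((s² + s³) - 3)/4 = (-3 + s² + s³)/4 = -¾ + s²/4 + s³/4)
10*(35 + v(L(0))) = 10*(35 + (-¾ + (2 + 2*0²)²/4 + (2 + 2*0²)³/4)) = 10*(35 + (-¾ + (2 + 2*0)²/4 + (2 + 2*0)³/4)) = 10*(35 + (-¾ + (2 + 0)²/4 + (2 + 0)³/4)) = 10*(35 + (-¾ + (¼)*2² + (¼)*2³)) = 10*(35 + (-¾ + (¼)*4 + (¼)*8)) = 10*(35 + (-¾ + 1 + 2)) = 10*(35 + 9/4) = 10*(149/4) = 745/2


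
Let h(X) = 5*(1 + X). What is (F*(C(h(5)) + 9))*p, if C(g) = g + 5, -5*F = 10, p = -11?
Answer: 968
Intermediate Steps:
F = -2 (F = -⅕*10 = -2)
h(X) = 5 + 5*X
C(g) = 5 + g
(F*(C(h(5)) + 9))*p = -2*((5 + (5 + 5*5)) + 9)*(-11) = -2*((5 + (5 + 25)) + 9)*(-11) = -2*((5 + 30) + 9)*(-11) = -2*(35 + 9)*(-11) = -2*44*(-11) = -88*(-11) = 968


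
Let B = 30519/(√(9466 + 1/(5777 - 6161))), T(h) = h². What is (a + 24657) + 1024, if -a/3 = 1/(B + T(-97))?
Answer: 8254932101178034418/321441229071359 + 732456*√21809658/321441229071359 ≈ 25681.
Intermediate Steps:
B = 244152*√21809658/3634943 (B = 30519/(√(9466 + 1/(-384))) = 30519/(√(9466 - 1/384)) = 30519/(√(3634943/384)) = 30519/((√21809658/48)) = 30519*(8*√21809658/3634943) = 244152*√21809658/3634943 ≈ 313.68)
a = -3/(9409 + 244152*√21809658/3634943) (a = -3/(244152*√21809658/3634943 + (-97)²) = -3/(244152*√21809658/3634943 + 9409) = -3/(9409 + 244152*√21809658/3634943) ≈ -0.00030856)
(a + 24657) + 1024 = ((-102603536061/321441229071359 + 732456*√21809658/321441229071359) + 24657) + 1024 = (7925776282608962802/321441229071359 + 732456*√21809658/321441229071359) + 1024 = 8254932101178034418/321441229071359 + 732456*√21809658/321441229071359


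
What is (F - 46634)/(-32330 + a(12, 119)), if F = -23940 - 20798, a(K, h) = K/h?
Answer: 5436634/1923629 ≈ 2.8262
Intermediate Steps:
F = -44738
(F - 46634)/(-32330 + a(12, 119)) = (-44738 - 46634)/(-32330 + 12/119) = -91372/(-32330 + 12*(1/119)) = -91372/(-32330 + 12/119) = -91372/(-3847258/119) = -91372*(-119/3847258) = 5436634/1923629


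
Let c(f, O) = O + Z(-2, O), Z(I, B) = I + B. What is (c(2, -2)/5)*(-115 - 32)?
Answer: 882/5 ≈ 176.40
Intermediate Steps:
Z(I, B) = B + I
c(f, O) = -2 + 2*O (c(f, O) = O + (O - 2) = O + (-2 + O) = -2 + 2*O)
(c(2, -2)/5)*(-115 - 32) = ((-2 + 2*(-2))/5)*(-115 - 32) = ((-2 - 4)*(⅕))*(-147) = -6*⅕*(-147) = -6/5*(-147) = 882/5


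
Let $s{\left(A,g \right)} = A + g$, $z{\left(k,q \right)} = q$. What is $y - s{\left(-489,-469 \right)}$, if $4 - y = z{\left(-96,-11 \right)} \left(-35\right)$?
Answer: $577$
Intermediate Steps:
$y = -381$ ($y = 4 - \left(-11\right) \left(-35\right) = 4 - 385 = -381$)
$y - s{\left(-489,-469 \right)} = -381 - \left(-489 - 469\right) = -381 - -958 = -381 + 958 = 577$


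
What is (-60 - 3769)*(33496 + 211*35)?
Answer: -156533349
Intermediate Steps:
(-60 - 3769)*(33496 + 211*35) = -3829*(33496 + 7385) = -3829*40881 = -156533349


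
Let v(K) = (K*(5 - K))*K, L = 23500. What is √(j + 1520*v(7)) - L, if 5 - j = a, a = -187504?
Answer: -23500 + √38549 ≈ -23304.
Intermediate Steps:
v(K) = K²*(5 - K)
j = 187509 (j = 5 - 1*(-187504) = 5 + 187504 = 187509)
√(j + 1520*v(7)) - L = √(187509 + 1520*(7²*(5 - 1*7))) - 1*23500 = √(187509 + 1520*(49*(5 - 7))) - 23500 = √(187509 + 1520*(49*(-2))) - 23500 = √(187509 + 1520*(-98)) - 23500 = √(187509 - 148960) - 23500 = √38549 - 23500 = -23500 + √38549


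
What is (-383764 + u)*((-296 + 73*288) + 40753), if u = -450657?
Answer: -51301037501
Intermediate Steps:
(-383764 + u)*((-296 + 73*288) + 40753) = (-383764 - 450657)*((-296 + 73*288) + 40753) = -834421*((-296 + 21024) + 40753) = -834421*(20728 + 40753) = -834421*61481 = -51301037501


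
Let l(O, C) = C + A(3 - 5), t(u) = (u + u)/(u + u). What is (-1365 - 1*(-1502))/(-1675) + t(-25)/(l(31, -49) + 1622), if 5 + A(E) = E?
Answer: -212867/2623050 ≈ -0.081152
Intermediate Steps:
A(E) = -5 + E
t(u) = 1 (t(u) = (2*u)/((2*u)) = (2*u)*(1/(2*u)) = 1)
l(O, C) = -7 + C (l(O, C) = C + (-5 + (3 - 5)) = C + (-5 - 2) = C - 7 = -7 + C)
(-1365 - 1*(-1502))/(-1675) + t(-25)/(l(31, -49) + 1622) = (-1365 - 1*(-1502))/(-1675) + 1/((-7 - 49) + 1622) = (-1365 + 1502)*(-1/1675) + 1/(-56 + 1622) = 137*(-1/1675) + 1/1566 = -137/1675 + 1*(1/1566) = -137/1675 + 1/1566 = -212867/2623050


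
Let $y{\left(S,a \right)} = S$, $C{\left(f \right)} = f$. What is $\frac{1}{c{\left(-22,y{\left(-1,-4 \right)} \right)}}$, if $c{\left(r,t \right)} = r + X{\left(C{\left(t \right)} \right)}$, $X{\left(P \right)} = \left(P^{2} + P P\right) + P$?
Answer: $- \frac{1}{21} \approx -0.047619$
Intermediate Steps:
$X{\left(P \right)} = P + 2 P^{2}$ ($X{\left(P \right)} = \left(P^{2} + P^{2}\right) + P = 2 P^{2} + P = P + 2 P^{2}$)
$c{\left(r,t \right)} = r + t \left(1 + 2 t\right)$
$\frac{1}{c{\left(-22,y{\left(-1,-4 \right)} \right)}} = \frac{1}{-22 - \left(1 + 2 \left(-1\right)\right)} = \frac{1}{-22 - \left(1 - 2\right)} = \frac{1}{-22 - -1} = \frac{1}{-22 + 1} = \frac{1}{-21} = - \frac{1}{21}$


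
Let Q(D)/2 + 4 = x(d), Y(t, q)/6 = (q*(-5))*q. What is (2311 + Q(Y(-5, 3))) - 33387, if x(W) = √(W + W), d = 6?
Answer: -31084 + 4*√3 ≈ -31077.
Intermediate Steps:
Y(t, q) = -30*q² (Y(t, q) = 6*((q*(-5))*q) = 6*((-5*q)*q) = 6*(-5*q²) = -30*q²)
x(W) = √2*√W (x(W) = √(2*W) = √2*√W)
Q(D) = -8 + 4*√3 (Q(D) = -8 + 2*(√2*√6) = -8 + 2*(2*√3) = -8 + 4*√3)
(2311 + Q(Y(-5, 3))) - 33387 = (2311 + (-8 + 4*√3)) - 33387 = (2303 + 4*√3) - 33387 = -31084 + 4*√3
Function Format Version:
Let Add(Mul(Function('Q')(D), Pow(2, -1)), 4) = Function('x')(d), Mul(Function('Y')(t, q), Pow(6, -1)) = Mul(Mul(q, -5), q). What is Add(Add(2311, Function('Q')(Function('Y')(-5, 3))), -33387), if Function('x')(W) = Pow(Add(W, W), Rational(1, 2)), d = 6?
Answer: Add(-31084, Mul(4, Pow(3, Rational(1, 2)))) ≈ -31077.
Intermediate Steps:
Function('Y')(t, q) = Mul(-30, Pow(q, 2)) (Function('Y')(t, q) = Mul(6, Mul(Mul(q, -5), q)) = Mul(6, Mul(Mul(-5, q), q)) = Mul(6, Mul(-5, Pow(q, 2))) = Mul(-30, Pow(q, 2)))
Function('x')(W) = Mul(Pow(2, Rational(1, 2)), Pow(W, Rational(1, 2))) (Function('x')(W) = Pow(Mul(2, W), Rational(1, 2)) = Mul(Pow(2, Rational(1, 2)), Pow(W, Rational(1, 2))))
Function('Q')(D) = Add(-8, Mul(4, Pow(3, Rational(1, 2)))) (Function('Q')(D) = Add(-8, Mul(2, Mul(Pow(2, Rational(1, 2)), Pow(6, Rational(1, 2))))) = Add(-8, Mul(2, Mul(2, Pow(3, Rational(1, 2))))) = Add(-8, Mul(4, Pow(3, Rational(1, 2)))))
Add(Add(2311, Function('Q')(Function('Y')(-5, 3))), -33387) = Add(Add(2311, Add(-8, Mul(4, Pow(3, Rational(1, 2))))), -33387) = Add(Add(2303, Mul(4, Pow(3, Rational(1, 2)))), -33387) = Add(-31084, Mul(4, Pow(3, Rational(1, 2))))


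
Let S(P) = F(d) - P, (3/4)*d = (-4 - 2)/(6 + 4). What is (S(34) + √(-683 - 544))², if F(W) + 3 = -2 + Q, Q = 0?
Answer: (39 - I*√1227)² ≈ 294.0 - 2732.2*I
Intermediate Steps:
d = -⅘ (d = 4*((-4 - 2)/(6 + 4))/3 = 4*(-6/10)/3 = 4*(-6*⅒)/3 = (4/3)*(-⅗) = -⅘ ≈ -0.80000)
F(W) = -5 (F(W) = -3 + (-2 + 0) = -3 - 2 = -5)
S(P) = -5 - P
(S(34) + √(-683 - 544))² = ((-5 - 1*34) + √(-683 - 544))² = ((-5 - 34) + √(-1227))² = (-39 + I*√1227)²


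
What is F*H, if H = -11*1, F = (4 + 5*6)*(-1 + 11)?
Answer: -3740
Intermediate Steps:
F = 340 (F = (4 + 30)*10 = 34*10 = 340)
H = -11
F*H = 340*(-11) = -3740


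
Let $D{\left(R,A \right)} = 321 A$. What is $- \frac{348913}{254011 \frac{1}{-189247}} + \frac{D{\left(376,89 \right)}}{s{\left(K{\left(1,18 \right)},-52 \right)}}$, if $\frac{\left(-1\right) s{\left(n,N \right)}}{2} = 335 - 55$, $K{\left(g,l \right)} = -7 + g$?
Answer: $\frac{36969956725901}{142246160} \approx 2.599 \cdot 10^{5}$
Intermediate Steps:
$s{\left(n,N \right)} = -560$ ($s{\left(n,N \right)} = - 2 \left(335 - 55\right) = \left(-2\right) 280 = -560$)
$- \frac{348913}{254011 \frac{1}{-189247}} + \frac{D{\left(376,89 \right)}}{s{\left(K{\left(1,18 \right)},-52 \right)}} = - \frac{348913}{254011 \frac{1}{-189247}} + \frac{321 \cdot 89}{-560} = - \frac{348913}{254011 \left(- \frac{1}{189247}\right)} + 28569 \left(- \frac{1}{560}\right) = - \frac{348913}{- \frac{254011}{189247}} - \frac{28569}{560} = \left(-348913\right) \left(- \frac{189247}{254011}\right) - \frac{28569}{560} = \frac{66030738511}{254011} - \frac{28569}{560} = \frac{36969956725901}{142246160}$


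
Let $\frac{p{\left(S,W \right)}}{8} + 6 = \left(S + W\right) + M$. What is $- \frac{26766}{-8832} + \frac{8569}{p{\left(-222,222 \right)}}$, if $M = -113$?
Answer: $- \frac{1045837}{175168} \approx -5.9705$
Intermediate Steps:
$p{\left(S,W \right)} = -952 + 8 S + 8 W$ ($p{\left(S,W \right)} = -48 + 8 \left(\left(S + W\right) - 113\right) = -48 + 8 \left(-113 + S + W\right) = -48 + \left(-904 + 8 S + 8 W\right) = -952 + 8 S + 8 W$)
$- \frac{26766}{-8832} + \frac{8569}{p{\left(-222,222 \right)}} = - \frac{26766}{-8832} + \frac{8569}{-952 + 8 \left(-222\right) + 8 \cdot 222} = \left(-26766\right) \left(- \frac{1}{8832}\right) + \frac{8569}{-952 - 1776 + 1776} = \frac{4461}{1472} + \frac{8569}{-952} = \frac{4461}{1472} + 8569 \left(- \frac{1}{952}\right) = \frac{4461}{1472} - \frac{8569}{952} = - \frac{1045837}{175168}$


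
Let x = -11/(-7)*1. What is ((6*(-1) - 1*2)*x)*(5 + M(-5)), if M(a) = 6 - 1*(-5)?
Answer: -1408/7 ≈ -201.14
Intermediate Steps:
M(a) = 11 (M(a) = 6 + 5 = 11)
x = 11/7 (x = -11*(-⅐)*1 = (11/7)*1 = 11/7 ≈ 1.5714)
((6*(-1) - 1*2)*x)*(5 + M(-5)) = ((6*(-1) - 1*2)*(11/7))*(5 + 11) = ((-6 - 2)*(11/7))*16 = -8*11/7*16 = -88/7*16 = -1408/7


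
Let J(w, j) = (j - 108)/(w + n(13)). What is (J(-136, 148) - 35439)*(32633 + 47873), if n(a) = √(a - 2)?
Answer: -10547821329926/3697 - 644048*√11/3697 ≈ -2.8531e+9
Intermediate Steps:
n(a) = √(-2 + a)
J(w, j) = (-108 + j)/(w + √11) (J(w, j) = (j - 108)/(w + √(-2 + 13)) = (-108 + j)/(w + √11))
(J(-136, 148) - 35439)*(32633 + 47873) = ((-108 + 148)/(-136 + √11) - 35439)*(32633 + 47873) = (40/(-136 + √11) - 35439)*80506 = (-35439 + 40/(-136 + √11))*80506 = -2853052134 + 3220240/(-136 + √11)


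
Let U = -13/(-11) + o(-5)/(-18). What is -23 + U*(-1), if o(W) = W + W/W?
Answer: -2416/99 ≈ -24.404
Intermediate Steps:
o(W) = 1 + W (o(W) = W + 1 = 1 + W)
U = 139/99 (U = -13/(-11) + (1 - 5)/(-18) = -13*(-1/11) - 4*(-1/18) = 13/11 + 2/9 = 139/99 ≈ 1.4040)
-23 + U*(-1) = -23 + (139/99)*(-1) = -23 - 139/99 = -2416/99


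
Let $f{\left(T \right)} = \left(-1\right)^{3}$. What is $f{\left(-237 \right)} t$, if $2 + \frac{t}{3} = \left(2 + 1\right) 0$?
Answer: $6$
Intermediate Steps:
$f{\left(T \right)} = -1$
$t = -6$ ($t = -6 + 3 \left(2 + 1\right) 0 = -6 + 3 \cdot 3 \cdot 0 = -6 + 3 \cdot 0 = -6 + 0 = -6$)
$f{\left(-237 \right)} t = \left(-1\right) \left(-6\right) = 6$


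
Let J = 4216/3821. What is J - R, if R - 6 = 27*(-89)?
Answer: 9163153/3821 ≈ 2398.1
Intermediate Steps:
R = -2397 (R = 6 + 27*(-89) = 6 - 2403 = -2397)
J = 4216/3821 (J = 4216*(1/3821) = 4216/3821 ≈ 1.1034)
J - R = 4216/3821 - 1*(-2397) = 4216/3821 + 2397 = 9163153/3821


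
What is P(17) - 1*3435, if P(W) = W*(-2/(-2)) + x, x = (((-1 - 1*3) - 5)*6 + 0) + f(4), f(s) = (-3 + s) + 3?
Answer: -3468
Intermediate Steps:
f(s) = s
x = -50 (x = (((-1 - 1*3) - 5)*6 + 0) + 4 = (((-1 - 3) - 5)*6 + 0) + 4 = ((-4 - 5)*6 + 0) + 4 = (-9*6 + 0) + 4 = (-54 + 0) + 4 = -54 + 4 = -50)
P(W) = -50 + W (P(W) = W*(-2/(-2)) - 50 = W*(-2*(-½)) - 50 = W*1 - 50 = W - 50 = -50 + W)
P(17) - 1*3435 = (-50 + 17) - 1*3435 = -33 - 3435 = -3468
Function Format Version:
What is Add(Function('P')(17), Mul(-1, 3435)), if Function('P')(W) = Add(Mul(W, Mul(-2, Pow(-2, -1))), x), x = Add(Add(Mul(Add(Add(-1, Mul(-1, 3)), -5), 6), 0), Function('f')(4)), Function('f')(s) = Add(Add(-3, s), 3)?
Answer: -3468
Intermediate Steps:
Function('f')(s) = s
x = -50 (x = Add(Add(Mul(Add(Add(-1, Mul(-1, 3)), -5), 6), 0), 4) = Add(Add(Mul(Add(Add(-1, -3), -5), 6), 0), 4) = Add(Add(Mul(Add(-4, -5), 6), 0), 4) = Add(Add(Mul(-9, 6), 0), 4) = Add(Add(-54, 0), 4) = Add(-54, 4) = -50)
Function('P')(W) = Add(-50, W) (Function('P')(W) = Add(Mul(W, Mul(-2, Pow(-2, -1))), -50) = Add(Mul(W, Mul(-2, Rational(-1, 2))), -50) = Add(Mul(W, 1), -50) = Add(W, -50) = Add(-50, W))
Add(Function('P')(17), Mul(-1, 3435)) = Add(Add(-50, 17), Mul(-1, 3435)) = Add(-33, -3435) = -3468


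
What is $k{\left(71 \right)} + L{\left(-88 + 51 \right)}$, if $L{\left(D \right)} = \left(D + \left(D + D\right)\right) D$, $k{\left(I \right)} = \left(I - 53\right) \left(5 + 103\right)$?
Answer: $6051$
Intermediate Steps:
$k{\left(I \right)} = -5724 + 108 I$ ($k{\left(I \right)} = \left(-53 + I\right) 108 = -5724 + 108 I$)
$L{\left(D \right)} = 3 D^{2}$ ($L{\left(D \right)} = \left(D + 2 D\right) D = 3 D D = 3 D^{2}$)
$k{\left(71 \right)} + L{\left(-88 + 51 \right)} = \left(-5724 + 108 \cdot 71\right) + 3 \left(-88 + 51\right)^{2} = \left(-5724 + 7668\right) + 3 \left(-37\right)^{2} = 1944 + 3 \cdot 1369 = 1944 + 4107 = 6051$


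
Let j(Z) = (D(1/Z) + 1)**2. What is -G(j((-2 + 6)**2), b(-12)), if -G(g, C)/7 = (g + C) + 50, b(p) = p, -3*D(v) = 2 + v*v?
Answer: 17483151/65536 ≈ 266.77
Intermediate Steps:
D(v) = -2/3 - v**2/3 (D(v) = -(2 + v*v)/3 = -(2 + v**2)/3 = -2/3 - v**2/3)
j(Z) = (1/3 - 1/(3*Z**2))**2 (j(Z) = ((-2/3 - 1/(3*Z**2)) + 1)**2 = (1/3 - 1/(3*Z**2))**2)
G(g, C) = -350 - 7*C - 7*g (G(g, C) = -7*((g + C) + 50) = -7*((C + g) + 50) = -7*(50 + C + g) = -350 - 7*C - 7*g)
-G(j((-2 + 6)**2), b(-12)) = -(-350 - 7*(-12) - 7*(-1 + ((-2 + 6)**2)**2)**2/(9*((-2 + 6)**2)**4)) = -(-350 + 84 - 7*(-1 + (4**2)**2)**2/(9*(4**2)**4)) = -(-350 + 84 - 7*(-1 + 16**2)**2/(9*16**4)) = -(-350 + 84 - 7*(-1 + 256)**2/(9*65536)) = -(-350 + 84 - 7*255**2/(9*65536)) = -(-350 + 84 - 7*65025/(9*65536)) = -(-350 + 84 - 7*7225/65536) = -(-350 + 84 - 50575/65536) = -1*(-17483151/65536) = 17483151/65536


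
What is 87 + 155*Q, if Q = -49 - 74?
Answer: -18978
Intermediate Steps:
Q = -123
87 + 155*Q = 87 + 155*(-123) = 87 - 19065 = -18978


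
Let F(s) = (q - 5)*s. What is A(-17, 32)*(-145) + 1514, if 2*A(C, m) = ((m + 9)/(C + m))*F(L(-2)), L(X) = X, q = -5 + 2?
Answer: -4970/3 ≈ -1656.7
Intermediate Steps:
q = -3
F(s) = -8*s (F(s) = (-3 - 5)*s = -8*s)
A(C, m) = 8*(9 + m)/(C + m) (A(C, m) = (((m + 9)/(C + m))*(-8*(-2)))/2 = (((9 + m)/(C + m))*16)/2 = (16*(9 + m)/(C + m))/2 = 8*(9 + m)/(C + m))
A(-17, 32)*(-145) + 1514 = (8*(9 + 32)/(-17 + 32))*(-145) + 1514 = (8*41/15)*(-145) + 1514 = (8*(1/15)*41)*(-145) + 1514 = (328/15)*(-145) + 1514 = -9512/3 + 1514 = -4970/3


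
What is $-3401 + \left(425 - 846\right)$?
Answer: $-3822$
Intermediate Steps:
$-3401 + \left(425 - 846\right) = -3401 - 421 = -3822$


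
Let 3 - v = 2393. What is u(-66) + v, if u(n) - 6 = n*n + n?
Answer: 1906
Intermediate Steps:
v = -2390 (v = 3 - 1*2393 = 3 - 2393 = -2390)
u(n) = 6 + n + n² (u(n) = 6 + (n*n + n) = 6 + (n² + n) = 6 + (n + n²) = 6 + n + n²)
u(-66) + v = (6 - 66 + (-66)²) - 2390 = (6 - 66 + 4356) - 2390 = 4296 - 2390 = 1906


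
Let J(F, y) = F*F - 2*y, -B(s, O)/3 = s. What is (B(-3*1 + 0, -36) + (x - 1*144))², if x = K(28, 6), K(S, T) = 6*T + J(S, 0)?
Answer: 469225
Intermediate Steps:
B(s, O) = -3*s
J(F, y) = F² - 2*y
K(S, T) = S² + 6*T (K(S, T) = 6*T + (S² - 2*0) = 6*T + (S² + 0) = 6*T + S² = S² + 6*T)
x = 820 (x = 28² + 6*6 = 784 + 36 = 820)
(B(-3*1 + 0, -36) + (x - 1*144))² = (-3*(-3*1 + 0) + (820 - 1*144))² = (-3*(-3 + 0) + (820 - 144))² = (-3*(-3) + 676)² = (9 + 676)² = 685² = 469225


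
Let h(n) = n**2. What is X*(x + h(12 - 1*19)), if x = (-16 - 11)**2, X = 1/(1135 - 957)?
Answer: 389/89 ≈ 4.3708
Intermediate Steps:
X = 1/178 ≈ 0.0056180
x = 729 (x = (-27)**2 = 729)
X*(x + h(12 - 1*19)) = (729 + (12 - 1*19)**2)/178 = (729 + (12 - 19)**2)/178 = (729 + (-7)**2)/178 = (729 + 49)/178 = (1/178)*778 = 389/89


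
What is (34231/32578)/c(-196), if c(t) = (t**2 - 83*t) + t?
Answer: 34231/1775110064 ≈ 1.9284e-5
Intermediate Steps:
c(t) = t**2 - 82*t
(34231/32578)/c(-196) = (34231/32578)/((-196*(-82 - 196))) = (34231*(1/32578))/((-196*(-278))) = (34231/32578)/54488 = (34231/32578)*(1/54488) = 34231/1775110064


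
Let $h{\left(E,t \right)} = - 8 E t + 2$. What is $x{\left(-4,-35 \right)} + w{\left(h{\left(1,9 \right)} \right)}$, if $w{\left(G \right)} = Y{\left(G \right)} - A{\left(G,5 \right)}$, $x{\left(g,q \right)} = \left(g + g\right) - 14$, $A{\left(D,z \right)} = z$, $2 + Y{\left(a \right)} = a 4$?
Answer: $-309$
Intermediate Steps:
$Y{\left(a \right)} = -2 + 4 a$ ($Y{\left(a \right)} = -2 + a 4 = -2 + 4 a$)
$x{\left(g,q \right)} = -14 + 2 g$ ($x{\left(g,q \right)} = 2 g - 14 = -14 + 2 g$)
$h{\left(E,t \right)} = 2 - 8 E t$ ($h{\left(E,t \right)} = - 8 E t + 2 = 2 - 8 E t$)
$w{\left(G \right)} = -7 + 4 G$ ($w{\left(G \right)} = \left(-2 + 4 G\right) - 5 = -7 + 4 G$)
$x{\left(-4,-35 \right)} + w{\left(h{\left(1,9 \right)} \right)} = \left(-14 + 2 \left(-4\right)\right) + \left(-7 + 4 \left(2 - 8 \cdot 9\right)\right) = \left(-14 - 8\right) + \left(-7 + 4 \left(2 - 72\right)\right) = -22 + \left(-7 + 4 \left(-70\right)\right) = -22 - 287 = -309$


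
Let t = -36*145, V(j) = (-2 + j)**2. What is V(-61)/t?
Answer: -441/580 ≈ -0.76034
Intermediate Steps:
t = -5220
V(-61)/t = (-2 - 61)**2/(-5220) = (-63)**2*(-1/5220) = 3969*(-1/5220) = -441/580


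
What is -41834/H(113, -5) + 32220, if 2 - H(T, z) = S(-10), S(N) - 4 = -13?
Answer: 312586/11 ≈ 28417.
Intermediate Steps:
S(N) = -9 (S(N) = 4 - 13 = -9)
H(T, z) = 11 (H(T, z) = 2 - 1*(-9) = 2 + 9 = 11)
-41834/H(113, -5) + 32220 = -41834/11 + 32220 = 312586/11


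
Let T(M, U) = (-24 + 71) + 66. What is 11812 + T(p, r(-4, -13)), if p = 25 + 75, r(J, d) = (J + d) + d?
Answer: 11925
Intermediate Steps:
r(J, d) = J + 2*d
p = 100
T(M, U) = 113 (T(M, U) = 47 + 66 = 113)
11812 + T(p, r(-4, -13)) = 11812 + 113 = 11925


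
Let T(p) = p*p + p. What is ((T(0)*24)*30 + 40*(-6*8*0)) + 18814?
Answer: 18814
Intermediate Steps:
T(p) = p + p² (T(p) = p² + p = p + p²)
((T(0)*24)*30 + 40*(-6*8*0)) + 18814 = (((0*(1 + 0))*24)*30 + 40*(-6*8*0)) + 18814 = (((0*1)*24)*30 + 40*(-48*0)) + 18814 = ((0*24)*30 + 40*0) + 18814 = (0*30 + 0) + 18814 = (0 + 0) + 18814 = 0 + 18814 = 18814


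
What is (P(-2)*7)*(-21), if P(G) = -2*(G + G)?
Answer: -1176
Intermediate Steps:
P(G) = -4*G
(P(-2)*7)*(-21) = (-4*(-2)*7)*(-21) = (8*7)*(-21) = 56*(-21) = -1176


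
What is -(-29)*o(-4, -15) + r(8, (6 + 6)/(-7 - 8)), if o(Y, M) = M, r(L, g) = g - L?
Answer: -2219/5 ≈ -443.80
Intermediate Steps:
-(-29)*o(-4, -15) + r(8, (6 + 6)/(-7 - 8)) = -(-29)*(-15) + ((6 + 6)/(-7 - 8) - 1*8) = -29*15 + (12/(-15) - 8) = -435 + (12*(-1/15) - 8) = -435 + (-4/5 - 8) = -435 - 44/5 = -2219/5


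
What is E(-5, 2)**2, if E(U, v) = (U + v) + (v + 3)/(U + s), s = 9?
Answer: 49/16 ≈ 3.0625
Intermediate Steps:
E(U, v) = U + v + (3 + v)/(9 + U) (E(U, v) = (U + v) + (v + 3)/(U + 9) = (U + v) + (3 + v)/(9 + U) = U + v + (3 + v)/(9 + U))
E(-5, 2)**2 = ((3 + (-5)**2 + 9*(-5) + 10*2 - 5*2)/(9 - 5))**2 = ((3 + 25 - 45 + 20 - 10)/4)**2 = ((1/4)*(-7))**2 = (-7/4)**2 = 49/16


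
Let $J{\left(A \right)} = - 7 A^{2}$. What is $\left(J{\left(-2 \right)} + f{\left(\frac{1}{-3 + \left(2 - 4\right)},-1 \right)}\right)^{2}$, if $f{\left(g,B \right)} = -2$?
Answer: $900$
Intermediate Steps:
$\left(J{\left(-2 \right)} + f{\left(\frac{1}{-3 + \left(2 - 4\right)},-1 \right)}\right)^{2} = \left(- 7 \left(-2\right)^{2} - 2\right)^{2} = \left(\left(-7\right) 4 - 2\right)^{2} = \left(-28 - 2\right)^{2} = \left(-30\right)^{2} = 900$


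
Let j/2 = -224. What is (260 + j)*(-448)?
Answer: 84224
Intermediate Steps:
j = -448 (j = 2*(-224) = -448)
(260 + j)*(-448) = (260 - 448)*(-448) = -188*(-448) = 84224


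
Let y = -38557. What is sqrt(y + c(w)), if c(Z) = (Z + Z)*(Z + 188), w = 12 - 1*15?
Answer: I*sqrt(39667) ≈ 199.17*I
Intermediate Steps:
w = -3 (w = 12 - 15 = -3)
c(Z) = 2*Z*(188 + Z) (c(Z) = (2*Z)*(188 + Z) = 2*Z*(188 + Z))
sqrt(y + c(w)) = sqrt(-38557 + 2*(-3)*(188 - 3)) = sqrt(-38557 + 2*(-3)*185) = sqrt(-38557 - 1110) = sqrt(-39667) = I*sqrt(39667)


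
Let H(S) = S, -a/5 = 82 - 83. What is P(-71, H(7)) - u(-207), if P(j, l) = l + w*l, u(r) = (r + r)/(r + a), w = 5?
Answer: 4035/101 ≈ 39.951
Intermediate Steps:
a = 5 (a = -5*(82 - 83) = -5*(-1) = 5)
u(r) = 2*r/(5 + r) (u(r) = (r + r)/(r + 5) = (2*r)/(5 + r) = 2*r/(5 + r))
P(j, l) = 6*l (P(j, l) = l + 5*l = 6*l)
P(-71, H(7)) - u(-207) = 6*7 - 2*(-207)/(5 - 207) = 42 - 2*(-207)/(-202) = 42 - 2*(-207)*(-1)/202 = 42 - 1*207/101 = 42 - 207/101 = 4035/101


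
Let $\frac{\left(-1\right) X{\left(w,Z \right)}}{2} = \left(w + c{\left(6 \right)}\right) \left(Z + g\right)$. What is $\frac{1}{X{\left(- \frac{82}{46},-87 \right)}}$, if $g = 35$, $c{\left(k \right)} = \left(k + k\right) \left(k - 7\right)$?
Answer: $- \frac{23}{32968} \approx -0.00069765$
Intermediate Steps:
$c{\left(k \right)} = 2 k \left(-7 + k\right)$
$X{\left(w,Z \right)} = - 2 \left(-12 + w\right) \left(35 + Z\right)$ ($X{\left(w,Z \right)} = - 2 \left(w + 2 \cdot 6 \left(-7 + 6\right)\right) \left(Z + 35\right) = - 2 \left(w + 2 \cdot 6 \left(-1\right)\right) \left(35 + Z\right) = - 2 \left(w - 12\right) \left(35 + Z\right) = - 2 \left(-12 + w\right) \left(35 + Z\right)$)
$\frac{1}{X{\left(- \frac{82}{46},-87 \right)}} = \frac{1}{840 - 70 \left(- \frac{82}{46}\right) + 24 \left(-87\right) - - 174 \left(- \frac{82}{46}\right)} = \frac{1}{840 - 70 \left(\left(-82\right) \frac{1}{46}\right) - 2088 - - 174 \left(\left(-82\right) \frac{1}{46}\right)} = \frac{1}{840 - - \frac{2870}{23} - 2088 - \left(-174\right) \left(- \frac{41}{23}\right)} = \frac{1}{840 + \frac{2870}{23} - 2088 - \frac{7134}{23}} = \frac{1}{- \frac{32968}{23}} = - \frac{23}{32968}$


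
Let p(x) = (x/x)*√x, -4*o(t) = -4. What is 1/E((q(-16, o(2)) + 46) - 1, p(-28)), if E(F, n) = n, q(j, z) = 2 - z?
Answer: -I*√7/14 ≈ -0.18898*I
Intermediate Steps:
o(t) = 1 (o(t) = -¼*(-4) = 1)
p(x) = √x (p(x) = 1*√x = √x)
1/E((q(-16, o(2)) + 46) - 1, p(-28)) = 1/(√(-28)) = 1/(2*I*√7) = -I*√7/14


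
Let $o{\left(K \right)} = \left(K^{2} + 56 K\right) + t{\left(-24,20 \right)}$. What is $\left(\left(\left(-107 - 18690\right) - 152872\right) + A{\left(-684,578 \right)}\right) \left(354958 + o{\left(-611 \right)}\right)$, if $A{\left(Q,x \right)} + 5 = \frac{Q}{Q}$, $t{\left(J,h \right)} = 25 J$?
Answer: $-119048873599$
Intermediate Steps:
$A{\left(Q,x \right)} = -4$ ($A{\left(Q,x \right)} = -5 + \frac{Q}{Q} = -5 + 1 = -4$)
$o{\left(K \right)} = -600 + K^{2} + 56 K$ ($o{\left(K \right)} = \left(K^{2} + 56 K\right) + 25 \left(-24\right) = \left(K^{2} + 56 K\right) - 600 = -600 + K^{2} + 56 K$)
$\left(\left(\left(-107 - 18690\right) - 152872\right) + A{\left(-684,578 \right)}\right) \left(354958 + o{\left(-611 \right)}\right) = \left(\left(\left(-107 - 18690\right) - 152872\right) - 4\right) \left(354958 + \left(-600 + \left(-611\right)^{2} + 56 \left(-611\right)\right)\right) = \left(\left(\left(-107 - 18690\right) - 152872\right) - 4\right) \left(354958 - -338505\right) = \left(\left(-18797 - 152872\right) - 4\right) \left(354958 + 338505\right) = \left(-171669 - 4\right) 693463 = \left(-171673\right) 693463 = -119048873599$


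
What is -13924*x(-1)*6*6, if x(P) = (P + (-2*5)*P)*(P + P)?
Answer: 9022752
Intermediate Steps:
x(P) = -18*P**2 (x(P) = (P - 10*P)*(2*P) = (-9*P)*(2*P) = -18*P**2)
-13924*x(-1)*6*6 = -13924*-18*(-1)**2*6*6 = -13924*-18*1*6*6 = -13924*(-18*6)*6 = -(-1503792)*6 = -13924*(-648) = 9022752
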